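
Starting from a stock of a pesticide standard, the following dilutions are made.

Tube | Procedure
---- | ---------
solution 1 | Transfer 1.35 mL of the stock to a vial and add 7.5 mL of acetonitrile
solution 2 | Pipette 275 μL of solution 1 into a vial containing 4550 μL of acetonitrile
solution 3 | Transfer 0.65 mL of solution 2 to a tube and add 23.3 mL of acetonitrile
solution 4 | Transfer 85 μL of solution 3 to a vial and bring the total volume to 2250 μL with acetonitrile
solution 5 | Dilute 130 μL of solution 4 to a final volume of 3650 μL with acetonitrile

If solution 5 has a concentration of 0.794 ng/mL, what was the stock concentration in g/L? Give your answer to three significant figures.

2.50 g/L

Step 1: 1.35 mL + 7.5 mL = 8.85 mL total → factor 8.85/1.35 = 6.5556
Step 2: 275 μL + 4550 μL = 4825 μL total → factor 4825/275 = 17.545
Step 3: 0.65 mL + 23.3 mL = 23.95 mL total → factor 23.95/0.65 = 36.846
Step 4: 85 μL brought to 2250 μL → factor 2250/85 = 26.471
Step 5: 130 μL brought to 3650 μL → factor 3650/130 = 28.077
Overall dilution factor = 6.5556 × 17.545 × 36.846 × 26.471 × 28.077 = 3.1498 × 10^6
Stock = 0.794 ng/mL × 3.1498 × 10^6 = 2.501 × 10^6 ng/mL = 2.50 g/L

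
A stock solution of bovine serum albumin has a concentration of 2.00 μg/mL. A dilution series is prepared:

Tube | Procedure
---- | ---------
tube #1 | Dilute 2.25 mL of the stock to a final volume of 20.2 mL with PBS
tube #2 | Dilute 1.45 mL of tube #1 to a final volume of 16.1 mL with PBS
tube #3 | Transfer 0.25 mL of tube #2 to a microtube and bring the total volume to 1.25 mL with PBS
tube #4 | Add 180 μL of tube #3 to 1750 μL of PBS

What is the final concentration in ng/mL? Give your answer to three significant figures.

0.374 ng/mL

Step 1: 2.25 mL brought to 20.2 mL → factor 20.2/2.25 = 8.9778
Step 2: 1.45 mL brought to 16.1 mL → factor 16.1/1.45 = 11.103
Step 3: 0.25 mL brought to 1.25 mL → factor 1.25/0.25 = 5
Step 4: 180 μL + 1750 μL = 1930 μL total → factor 1930/180 = 10.722
Overall dilution factor = 8.9778 × 11.103 × 5 × 10.722 = 5344.2
Final = 2.00 μg/mL / 5344.2 = 0.0003742 μg/mL = 0.374 ng/mL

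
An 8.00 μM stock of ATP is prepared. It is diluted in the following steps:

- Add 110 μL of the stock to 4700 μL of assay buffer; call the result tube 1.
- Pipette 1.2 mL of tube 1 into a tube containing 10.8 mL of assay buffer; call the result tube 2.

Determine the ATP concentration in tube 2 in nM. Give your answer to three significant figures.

Step 1: 110 μL + 4700 μL = 4810 μL total → factor 4810/110 = 43.727
Step 2: 1.2 mL + 10.8 mL = 12 mL total → factor 12/1.2 = 10
Overall dilution factor = 43.727 × 10 = 437.27
Final = 8.00 μM / 437.27 = 0.01830 μM = 18.3 nM

18.3 nM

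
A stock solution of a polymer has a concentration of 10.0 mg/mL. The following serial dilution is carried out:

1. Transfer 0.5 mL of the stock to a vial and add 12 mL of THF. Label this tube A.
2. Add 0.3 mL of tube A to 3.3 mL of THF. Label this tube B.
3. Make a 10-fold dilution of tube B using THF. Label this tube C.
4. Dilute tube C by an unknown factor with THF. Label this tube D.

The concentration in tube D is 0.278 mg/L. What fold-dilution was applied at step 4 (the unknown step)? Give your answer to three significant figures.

Step 1: 0.5 mL + 12 mL = 12.5 mL total → factor 12.5/0.5 = 25
Step 2: 0.3 mL + 3.3 mL = 3.6 mL total → factor 3.6/0.3 = 12
Step 3: 10-fold → factor 10
Step 4: unknown factor x
Product of known-step factors = 3000
Overall factor = 10.0 mg/mL / (0.278 mg/L) = 35971
x = 35971 / 3000 = 12.0

12.0-fold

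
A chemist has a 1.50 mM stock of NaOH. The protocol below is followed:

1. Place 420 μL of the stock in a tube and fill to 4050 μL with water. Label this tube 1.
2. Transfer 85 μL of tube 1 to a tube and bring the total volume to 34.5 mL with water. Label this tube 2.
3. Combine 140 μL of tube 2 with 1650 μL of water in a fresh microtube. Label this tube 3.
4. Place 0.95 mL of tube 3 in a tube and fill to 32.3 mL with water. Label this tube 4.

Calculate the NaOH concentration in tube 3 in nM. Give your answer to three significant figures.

Step 1: 420 μL brought to 4050 μL → factor 4050/420 = 9.6429
Step 2: 85 μL brought to 34.5 mL → factor 34500/85 = 405.88
Step 3: 140 μL + 1650 μL = 1790 μL total → factor 1790/140 = 12.786
Dilution factor through tube 3 = 9.6429 × 405.88 × 12.786 = 50042
[tube 3] = 1.50 mM / 50042 = 2.998 × 10^-5 mM = 30.0 nM

30.0 nM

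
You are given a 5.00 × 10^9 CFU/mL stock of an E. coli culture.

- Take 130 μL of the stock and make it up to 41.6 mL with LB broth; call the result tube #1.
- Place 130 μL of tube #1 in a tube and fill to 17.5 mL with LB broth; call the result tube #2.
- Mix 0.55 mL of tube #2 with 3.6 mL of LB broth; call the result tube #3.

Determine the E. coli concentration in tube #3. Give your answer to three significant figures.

1.54 × 10^4 CFU/mL

Step 1: 130 μL brought to 41.6 mL → factor 41600/130 = 320
Step 2: 130 μL brought to 17.5 mL → factor 17500/130 = 134.62
Step 3: 0.55 mL + 3.6 mL = 4.15 mL total → factor 4.15/0.55 = 7.5455
Overall dilution factor = 320 × 134.62 × 7.5455 = 3.2503 × 10^5
Final = 5.00 × 10^9 CFU/mL / 3.2503 × 10^5 = 1.54 × 10^4 CFU/mL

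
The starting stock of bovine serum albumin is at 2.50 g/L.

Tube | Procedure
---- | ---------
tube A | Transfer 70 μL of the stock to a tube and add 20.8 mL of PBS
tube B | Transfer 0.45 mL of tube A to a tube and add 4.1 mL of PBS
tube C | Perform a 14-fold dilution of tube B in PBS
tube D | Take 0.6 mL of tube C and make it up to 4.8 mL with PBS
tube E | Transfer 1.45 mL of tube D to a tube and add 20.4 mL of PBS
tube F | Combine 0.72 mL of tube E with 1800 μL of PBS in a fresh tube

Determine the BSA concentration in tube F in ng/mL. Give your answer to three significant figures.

0.140 ng/mL

Step 1: 70 μL + 20.8 mL = 20870 μL total → factor 20870/70 = 298.14
Step 2: 0.45 mL + 4.1 mL = 4.55 mL total → factor 4.55/0.45 = 10.111
Step 3: 14-fold → factor 14
Step 4: 0.6 mL brought to 4.8 mL → factor 4.8/0.6 = 8
Step 5: 1.45 mL + 20.4 mL = 21.85 mL total → factor 21.85/1.45 = 15.069
Step 6: 0.72 mL + 1800 μL = 2.52 mL total → factor 2.52/0.72 = 3.5
Overall dilution factor = 298.14 × 10.111 × 14 × 8 × 15.069 × 3.5 = 1.7807 × 10^7
Final = 2.50 g/L / 1.7807 × 10^7 = 1.404 × 10^-7 g/L = 0.140 ng/mL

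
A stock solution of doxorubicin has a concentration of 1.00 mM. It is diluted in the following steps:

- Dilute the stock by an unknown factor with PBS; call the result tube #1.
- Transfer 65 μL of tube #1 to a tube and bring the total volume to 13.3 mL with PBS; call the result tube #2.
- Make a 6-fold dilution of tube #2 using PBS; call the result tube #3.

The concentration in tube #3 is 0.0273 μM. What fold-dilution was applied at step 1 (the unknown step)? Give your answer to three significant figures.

29.8-fold

Step 1: unknown factor x
Step 2: 65 μL brought to 13.3 mL → factor 13300/65 = 204.62
Step 3: 6-fold → factor 6
Product of known-step factors = 1227.7
Overall factor = 1.00 mM / (0.0273 μM) = 36630
x = 36630 / 1227.7 = 29.8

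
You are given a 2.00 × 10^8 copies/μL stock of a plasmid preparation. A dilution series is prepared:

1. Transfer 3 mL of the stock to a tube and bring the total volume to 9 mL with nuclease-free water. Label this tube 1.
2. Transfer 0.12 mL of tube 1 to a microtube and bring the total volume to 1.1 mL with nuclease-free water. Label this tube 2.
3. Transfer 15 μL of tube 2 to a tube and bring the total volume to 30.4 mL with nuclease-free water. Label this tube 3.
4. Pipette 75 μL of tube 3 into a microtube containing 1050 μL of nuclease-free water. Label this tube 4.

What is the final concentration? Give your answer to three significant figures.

239 copies/μL

Step 1: 3 mL brought to 9 mL → factor 9/3 = 3
Step 2: 0.12 mL brought to 1.1 mL → factor 1.1/0.12 = 9.1667
Step 3: 15 μL brought to 30.4 mL → factor 30400/15 = 2026.7
Step 4: 75 μL + 1050 μL = 1125 μL total → factor 1125/75 = 15
Overall dilution factor = 3 × 9.1667 × 2026.7 × 15 = 8.36 × 10^5
Final = 2.00 × 10^8 copies/μL / 8.36 × 10^5 = 239 copies/μL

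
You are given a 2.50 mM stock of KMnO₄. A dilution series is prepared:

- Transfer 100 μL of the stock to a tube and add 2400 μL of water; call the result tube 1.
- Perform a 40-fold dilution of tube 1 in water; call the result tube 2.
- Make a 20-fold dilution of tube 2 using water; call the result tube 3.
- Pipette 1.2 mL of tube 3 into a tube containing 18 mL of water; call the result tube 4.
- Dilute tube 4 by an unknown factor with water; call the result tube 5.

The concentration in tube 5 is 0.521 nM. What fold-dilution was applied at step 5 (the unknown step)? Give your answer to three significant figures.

Step 1: 100 μL + 2400 μL = 2500 μL total → factor 2500/100 = 25
Step 2: 40-fold → factor 40
Step 3: 20-fold → factor 20
Step 4: 1.2 mL + 18 mL = 19.2 mL total → factor 19.2/1.2 = 16
Step 5: unknown factor x
Product of known-step factors = 3.2 × 10^5
Overall factor = 2.50 mM / (0.521 nM) = 4.7985 × 10^6
x = 4.7985 × 10^6 / 3.2 × 10^5 = 15.0

15.0-fold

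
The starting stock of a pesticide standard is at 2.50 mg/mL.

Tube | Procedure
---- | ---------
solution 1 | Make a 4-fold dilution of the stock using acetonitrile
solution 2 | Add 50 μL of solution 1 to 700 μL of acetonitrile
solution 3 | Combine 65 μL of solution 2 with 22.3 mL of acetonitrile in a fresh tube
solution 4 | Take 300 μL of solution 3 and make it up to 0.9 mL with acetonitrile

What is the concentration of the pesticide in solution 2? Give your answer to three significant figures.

Step 1: 4-fold → factor 4
Step 2: 50 μL + 700 μL = 750 μL total → factor 750/50 = 15
Dilution factor through solution 2 = 4 × 15 = 60
[solution 2] = 2.50 mg/mL / 60 = 0.0417 mg/mL

0.0417 mg/mL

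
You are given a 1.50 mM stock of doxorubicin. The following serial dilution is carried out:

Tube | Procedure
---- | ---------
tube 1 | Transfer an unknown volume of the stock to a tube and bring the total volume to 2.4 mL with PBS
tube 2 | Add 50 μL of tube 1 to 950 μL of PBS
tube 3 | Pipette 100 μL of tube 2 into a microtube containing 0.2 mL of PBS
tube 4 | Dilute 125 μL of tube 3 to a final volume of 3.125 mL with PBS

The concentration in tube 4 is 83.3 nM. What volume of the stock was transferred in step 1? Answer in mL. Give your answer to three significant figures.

Step 1: v brought to 2.4 mL → factor = 2.4 mL/v
Step 2: 50 μL + 950 μL = 1000 μL total → factor 1000/50 = 20
Step 3: 100 μL + 0.2 mL = 300 μL total → factor 300/100 = 3
Step 4: 125 μL brought to 3.125 mL → factor 3125/125 = 25
Product of known-step factors = 1500
Overall factor = 1.50 mM / (83.3 nM) = 18007
Step-1 factor = 18007 / 1500 = 12.005
v = 2.4 mL / 12.005 = 0.200 mL

0.200 mL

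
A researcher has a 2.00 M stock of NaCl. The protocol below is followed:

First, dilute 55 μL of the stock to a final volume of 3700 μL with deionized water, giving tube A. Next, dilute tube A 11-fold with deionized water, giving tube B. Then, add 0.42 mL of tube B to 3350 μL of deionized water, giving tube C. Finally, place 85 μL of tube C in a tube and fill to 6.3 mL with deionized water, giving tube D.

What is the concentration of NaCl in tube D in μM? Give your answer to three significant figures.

Step 1: 55 μL brought to 3700 μL → factor 3700/55 = 67.273
Step 2: 11-fold → factor 11
Step 3: 0.42 mL + 3350 μL = 3.77 mL total → factor 3.77/0.42 = 8.9762
Step 4: 85 μL brought to 6.3 mL → factor 6300/85 = 74.118
Overall dilution factor = 67.273 × 11 × 8.9762 × 74.118 = 4.9232 × 10^5
Final = 2.00 M / 4.9232 × 10^5 = 4.062 × 10^-6 M = 4.06 μM

4.06 μM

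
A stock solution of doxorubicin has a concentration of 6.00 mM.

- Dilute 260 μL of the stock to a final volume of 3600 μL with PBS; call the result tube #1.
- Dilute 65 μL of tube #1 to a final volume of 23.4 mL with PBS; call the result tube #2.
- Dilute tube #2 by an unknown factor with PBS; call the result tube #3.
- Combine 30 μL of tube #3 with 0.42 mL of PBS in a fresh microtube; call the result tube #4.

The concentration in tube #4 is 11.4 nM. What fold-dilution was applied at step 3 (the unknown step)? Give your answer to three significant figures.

7.04-fold

Step 1: 260 μL brought to 3600 μL → factor 3600/260 = 13.846
Step 2: 65 μL brought to 23.4 mL → factor 23400/65 = 360
Step 3: unknown factor x
Step 4: 30 μL + 0.42 mL = 450 μL total → factor 450/30 = 15
Product of known-step factors = 74769
Overall factor = 6.00 mM / (11.4 nM) = 5.2632 × 10^5
x = 5.2632 × 10^5 / 74769 = 7.04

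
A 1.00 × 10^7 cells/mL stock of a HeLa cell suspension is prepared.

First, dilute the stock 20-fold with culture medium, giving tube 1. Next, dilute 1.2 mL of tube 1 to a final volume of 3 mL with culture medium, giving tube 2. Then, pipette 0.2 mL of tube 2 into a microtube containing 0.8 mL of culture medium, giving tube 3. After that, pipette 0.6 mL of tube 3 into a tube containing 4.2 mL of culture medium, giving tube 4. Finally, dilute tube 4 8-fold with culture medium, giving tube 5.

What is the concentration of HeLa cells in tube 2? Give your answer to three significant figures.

Step 1: 20-fold → factor 20
Step 2: 1.2 mL brought to 3 mL → factor 3/1.2 = 2.5
Dilution factor through tube 2 = 20 × 2.5 = 50
[tube 2] = 1.00 × 10^7 cells/mL / 50 = 2.00 × 10^5 cells/mL

2.00 × 10^5 cells/mL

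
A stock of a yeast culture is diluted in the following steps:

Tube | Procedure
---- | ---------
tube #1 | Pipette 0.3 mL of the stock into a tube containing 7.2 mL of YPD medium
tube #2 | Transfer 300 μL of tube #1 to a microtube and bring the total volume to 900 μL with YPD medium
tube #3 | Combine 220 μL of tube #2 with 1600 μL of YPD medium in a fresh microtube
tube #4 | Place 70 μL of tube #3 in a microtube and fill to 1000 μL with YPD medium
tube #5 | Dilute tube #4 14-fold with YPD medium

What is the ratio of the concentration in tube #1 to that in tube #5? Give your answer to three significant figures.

Step 1: 0.3 mL + 7.2 mL = 7.5 mL total → factor 7.5/0.3 = 25
Step 2: 300 μL brought to 900 μL → factor 900/300 = 3
Step 3: 220 μL + 1600 μL = 1820 μL total → factor 1820/220 = 8.2727
Step 4: 70 μL brought to 1000 μL → factor 1000/70 = 14.286
Step 5: 14-fold → factor 14
Dilution factor to tube #1 = 25; to tube #5 = 1.2409 × 10^5
[tube #1]/[tube #5] = (factor to tube #5)/(factor to tube #1) = 1.2409 × 10^5/25 = 4.96 × 10^3

4.96 × 10^3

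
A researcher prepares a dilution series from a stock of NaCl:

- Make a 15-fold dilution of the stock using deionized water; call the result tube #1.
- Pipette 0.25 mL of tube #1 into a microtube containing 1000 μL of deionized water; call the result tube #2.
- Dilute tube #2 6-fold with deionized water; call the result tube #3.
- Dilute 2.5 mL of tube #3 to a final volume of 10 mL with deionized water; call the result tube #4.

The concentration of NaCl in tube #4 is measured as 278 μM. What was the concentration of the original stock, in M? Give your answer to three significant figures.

0.500 M

Step 1: 15-fold → factor 15
Step 2: 0.25 mL + 1000 μL = 1.25 mL total → factor 1.25/0.25 = 5
Step 3: 6-fold → factor 6
Step 4: 2.5 mL brought to 10 mL → factor 10/2.5 = 4
Overall dilution factor = 15 × 5 × 6 × 4 = 1800
Stock = 278 μM × 1800 = 5.004 × 10^5 μM = 0.500 M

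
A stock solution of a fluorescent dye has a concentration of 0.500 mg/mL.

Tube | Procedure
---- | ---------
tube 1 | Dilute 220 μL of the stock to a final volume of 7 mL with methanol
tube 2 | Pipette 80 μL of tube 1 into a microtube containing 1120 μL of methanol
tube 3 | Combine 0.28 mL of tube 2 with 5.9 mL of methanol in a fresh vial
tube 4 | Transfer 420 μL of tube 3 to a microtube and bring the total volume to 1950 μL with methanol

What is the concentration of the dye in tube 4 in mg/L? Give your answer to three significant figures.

Step 1: 220 μL brought to 7 mL → factor 7000/220 = 31.818
Step 2: 80 μL + 1120 μL = 1200 μL total → factor 1200/80 = 15
Step 3: 0.28 mL + 5.9 mL = 6.18 mL total → factor 6.18/0.28 = 22.071
Step 4: 420 μL brought to 1950 μL → factor 1950/420 = 4.6429
Overall dilution factor = 31.818 × 15 × 22.071 × 4.6429 = 48908
Final = 0.500 mg/mL / 48908 = 1.022 × 10^-5 mg/mL = 0.0102 mg/L

0.0102 mg/L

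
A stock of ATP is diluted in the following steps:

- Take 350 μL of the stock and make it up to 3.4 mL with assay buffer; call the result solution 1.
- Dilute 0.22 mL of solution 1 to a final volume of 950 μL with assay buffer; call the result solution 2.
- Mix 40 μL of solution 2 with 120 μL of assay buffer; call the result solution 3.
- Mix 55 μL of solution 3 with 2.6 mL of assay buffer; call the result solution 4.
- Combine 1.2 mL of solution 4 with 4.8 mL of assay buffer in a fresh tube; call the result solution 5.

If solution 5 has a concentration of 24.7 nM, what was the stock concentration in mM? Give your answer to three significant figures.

1.00 mM

Step 1: 350 μL brought to 3.4 mL → factor 3400/350 = 9.7143
Step 2: 0.22 mL brought to 950 μL → factor 0.95/0.22 = 4.3182
Step 3: 40 μL + 120 μL = 160 μL total → factor 160/40 = 4
Step 4: 55 μL + 2.6 mL = 2655 μL total → factor 2655/55 = 48.273
Step 5: 1.2 mL + 4.8 mL = 6 mL total → factor 6/1.2 = 5
Overall dilution factor = 9.7143 × 4.3182 × 4 × 48.273 × 5 = 40499
Stock = 24.7 nM × 40499 = 1.000 × 10^6 nM = 1.00 mM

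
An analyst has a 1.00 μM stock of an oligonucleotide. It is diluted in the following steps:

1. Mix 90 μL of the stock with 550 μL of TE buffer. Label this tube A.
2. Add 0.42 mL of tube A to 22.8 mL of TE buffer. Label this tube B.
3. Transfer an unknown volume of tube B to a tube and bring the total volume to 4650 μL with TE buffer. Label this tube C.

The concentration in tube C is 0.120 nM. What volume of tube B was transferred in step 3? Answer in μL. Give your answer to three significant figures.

Step 1: 90 μL + 550 μL = 640 μL total → factor 640/90 = 7.1111
Step 2: 0.42 mL + 22.8 mL = 23.22 mL total → factor 23.22/0.42 = 55.286
Step 3: v brought to 4650 μL → factor = 4650 μL/v
Product of known-step factors = 393.14
Overall factor = 1.00 μM / (0.120 nM) = 8333.3
Step-3 factor = 8333.3 / 393.14 = 21.197
v = 4650 μL / 21.197 = 219 μL

219 μL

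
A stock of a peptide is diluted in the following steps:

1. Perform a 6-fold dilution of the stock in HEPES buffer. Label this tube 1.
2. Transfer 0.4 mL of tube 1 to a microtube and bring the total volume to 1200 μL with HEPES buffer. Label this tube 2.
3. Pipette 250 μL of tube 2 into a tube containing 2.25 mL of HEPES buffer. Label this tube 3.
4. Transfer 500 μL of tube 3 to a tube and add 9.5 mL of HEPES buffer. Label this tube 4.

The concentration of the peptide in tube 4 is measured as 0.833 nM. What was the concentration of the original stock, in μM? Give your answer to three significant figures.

Step 1: 6-fold → factor 6
Step 2: 0.4 mL brought to 1200 μL → factor 1.2/0.4 = 3
Step 3: 250 μL + 2.25 mL = 2500 μL total → factor 2500/250 = 10
Step 4: 500 μL + 9.5 mL = 10000 μL total → factor 10000/500 = 20
Overall dilution factor = 6 × 3 × 10 × 20 = 3600
Stock = 0.833 nM × 3600 = 2999 nM = 3.00 μM

3.00 μM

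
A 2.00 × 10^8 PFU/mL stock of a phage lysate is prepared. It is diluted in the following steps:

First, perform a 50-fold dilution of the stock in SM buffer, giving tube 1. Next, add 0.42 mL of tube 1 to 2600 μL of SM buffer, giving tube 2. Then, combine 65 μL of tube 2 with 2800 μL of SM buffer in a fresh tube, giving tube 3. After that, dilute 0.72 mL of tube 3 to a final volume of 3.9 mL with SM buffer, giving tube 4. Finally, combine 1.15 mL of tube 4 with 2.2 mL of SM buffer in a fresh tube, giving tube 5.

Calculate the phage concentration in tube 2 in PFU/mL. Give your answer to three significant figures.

Step 1: 50-fold → factor 50
Step 2: 0.42 mL + 2600 μL = 3.02 mL total → factor 3.02/0.42 = 7.1905
Dilution factor through tube 2 = 50 × 7.1905 = 359.52
[tube 2] = 2.00 × 10^8 PFU/mL / 359.52 = 5.56 × 10^5 PFU/mL

5.56 × 10^5 PFU/mL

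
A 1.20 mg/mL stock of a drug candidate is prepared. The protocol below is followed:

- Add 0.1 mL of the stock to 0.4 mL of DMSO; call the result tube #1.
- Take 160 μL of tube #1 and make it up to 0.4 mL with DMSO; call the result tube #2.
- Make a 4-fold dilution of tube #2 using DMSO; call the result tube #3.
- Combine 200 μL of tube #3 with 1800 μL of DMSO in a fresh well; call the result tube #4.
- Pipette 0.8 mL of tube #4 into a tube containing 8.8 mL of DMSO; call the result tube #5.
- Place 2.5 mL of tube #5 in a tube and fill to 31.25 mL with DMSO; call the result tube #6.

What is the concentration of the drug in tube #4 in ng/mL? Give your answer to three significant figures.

Step 1: 0.1 mL + 0.4 mL = 0.5 mL total → factor 0.5/0.1 = 5
Step 2: 160 μL brought to 0.4 mL → factor 400/160 = 2.5
Step 3: 4-fold → factor 4
Step 4: 200 μL + 1800 μL = 2000 μL total → factor 2000/200 = 10
Dilution factor through tube #4 = 5 × 2.5 × 4 × 10 = 500
[tube #4] = 1.20 mg/mL / 500 = 0.002400 mg/mL = 2.40 × 10^3 ng/mL

2.40 × 10^3 ng/mL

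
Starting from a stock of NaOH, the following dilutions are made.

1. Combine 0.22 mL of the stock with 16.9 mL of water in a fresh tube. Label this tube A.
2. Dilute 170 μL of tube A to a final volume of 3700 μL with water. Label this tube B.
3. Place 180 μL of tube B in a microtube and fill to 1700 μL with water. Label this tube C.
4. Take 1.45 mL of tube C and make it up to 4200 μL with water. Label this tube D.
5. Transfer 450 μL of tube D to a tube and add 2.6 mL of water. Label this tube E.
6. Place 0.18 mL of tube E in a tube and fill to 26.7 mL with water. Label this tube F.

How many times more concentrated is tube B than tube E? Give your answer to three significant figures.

185

Step 1: 0.22 mL + 16.9 mL = 17.12 mL total → factor 17.12/0.22 = 77.818
Step 2: 170 μL brought to 3700 μL → factor 3700/170 = 21.765
Step 3: 180 μL brought to 1700 μL → factor 1700/180 = 9.4444
Step 4: 1.45 mL brought to 4200 μL → factor 4.2/1.45 = 2.8966
Step 5: 450 μL + 2.6 mL = 3050 μL total → factor 3050/450 = 6.7778
Dilution factor to tube B = 1693.7; to tube E = 3.1404 × 10^5
[tube B]/[tube E] = (factor to tube E)/(factor to tube B) = 3.1404 × 10^5/1693.7 = 185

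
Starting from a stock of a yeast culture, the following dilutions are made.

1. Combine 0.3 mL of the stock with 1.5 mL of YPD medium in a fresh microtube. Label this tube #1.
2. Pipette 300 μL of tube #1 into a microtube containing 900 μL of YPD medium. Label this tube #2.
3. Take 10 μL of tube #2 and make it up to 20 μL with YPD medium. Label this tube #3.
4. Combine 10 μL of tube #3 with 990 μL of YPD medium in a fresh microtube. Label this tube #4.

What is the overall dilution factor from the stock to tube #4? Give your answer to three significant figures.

4.80 × 10^3

Step 1: 0.3 mL + 1.5 mL = 1.8 mL total → factor 1.8/0.3 = 6
Step 2: 300 μL + 900 μL = 1200 μL total → factor 1200/300 = 4
Step 3: 10 μL brought to 20 μL → factor 20/10 = 2
Step 4: 10 μL + 990 μL = 1000 μL total → factor 1000/10 = 100
Overall dilution factor = 6 × 4 × 2 × 100 = 4800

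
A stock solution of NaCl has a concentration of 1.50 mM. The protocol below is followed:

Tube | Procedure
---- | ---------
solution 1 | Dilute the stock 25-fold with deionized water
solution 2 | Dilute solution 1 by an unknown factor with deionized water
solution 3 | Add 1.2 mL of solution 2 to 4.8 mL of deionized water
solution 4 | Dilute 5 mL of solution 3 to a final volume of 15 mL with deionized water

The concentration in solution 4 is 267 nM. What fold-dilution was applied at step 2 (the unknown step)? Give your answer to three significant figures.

15.0-fold

Step 1: 25-fold → factor 25
Step 2: unknown factor x
Step 3: 1.2 mL + 4.8 mL = 6 mL total → factor 6/1.2 = 5
Step 4: 5 mL brought to 15 mL → factor 15/5 = 3
Product of known-step factors = 375
Overall factor = 1.50 mM / (267 nM) = 5618
x = 5618 / 375 = 15.0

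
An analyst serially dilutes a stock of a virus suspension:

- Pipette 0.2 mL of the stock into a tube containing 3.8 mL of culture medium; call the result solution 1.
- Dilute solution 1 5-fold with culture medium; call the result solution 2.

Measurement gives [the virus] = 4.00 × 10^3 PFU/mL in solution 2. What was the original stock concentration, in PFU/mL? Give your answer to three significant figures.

4.00 × 10^5 PFU/mL

Step 1: 0.2 mL + 3.8 mL = 4 mL total → factor 4/0.2 = 20
Step 2: 5-fold → factor 5
Overall dilution factor = 20 × 5 = 100
Stock = 4.00 × 10^3 PFU/mL × 100 = 4.00 × 10^5 PFU/mL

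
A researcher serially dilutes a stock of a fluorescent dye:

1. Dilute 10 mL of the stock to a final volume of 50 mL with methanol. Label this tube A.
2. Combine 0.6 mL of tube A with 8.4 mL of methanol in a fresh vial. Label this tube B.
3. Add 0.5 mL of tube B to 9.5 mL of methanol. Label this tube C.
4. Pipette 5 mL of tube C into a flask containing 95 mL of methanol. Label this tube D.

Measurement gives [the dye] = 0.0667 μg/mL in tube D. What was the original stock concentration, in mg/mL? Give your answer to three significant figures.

Step 1: 10 mL brought to 50 mL → factor 50/10 = 5
Step 2: 0.6 mL + 8.4 mL = 9 mL total → factor 9/0.6 = 15
Step 3: 0.5 mL + 9.5 mL = 10 mL total → factor 10/0.5 = 20
Step 4: 5 mL + 95 mL = 100 mL total → factor 100/5 = 20
Overall dilution factor = 5 × 15 × 20 × 20 = 30000
Stock = 0.0667 μg/mL × 30000 = 2001 μg/mL = 2.00 mg/mL

2.00 mg/mL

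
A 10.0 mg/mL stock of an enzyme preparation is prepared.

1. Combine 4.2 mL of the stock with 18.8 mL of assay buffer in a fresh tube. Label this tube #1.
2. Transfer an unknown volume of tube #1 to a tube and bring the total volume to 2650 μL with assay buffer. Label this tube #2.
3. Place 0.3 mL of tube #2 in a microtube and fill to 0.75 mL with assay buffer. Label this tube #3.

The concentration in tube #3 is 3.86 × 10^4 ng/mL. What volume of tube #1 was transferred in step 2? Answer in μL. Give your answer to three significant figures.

Step 1: 4.2 mL + 18.8 mL = 23 mL total → factor 23/4.2 = 5.4762
Step 2: v brought to 2650 μL → factor = 2650 μL/v
Step 3: 0.3 mL brought to 0.75 mL → factor 0.75/0.3 = 2.5
Product of known-step factors = 13.69
Overall factor = 10.0 mg/mL / (3.86 × 10^4 ng/mL) = 259.07
Step-2 factor = 259.07 / 13.69 = 18.923
v = 2650 μL / 18.923 = 140 μL

140 μL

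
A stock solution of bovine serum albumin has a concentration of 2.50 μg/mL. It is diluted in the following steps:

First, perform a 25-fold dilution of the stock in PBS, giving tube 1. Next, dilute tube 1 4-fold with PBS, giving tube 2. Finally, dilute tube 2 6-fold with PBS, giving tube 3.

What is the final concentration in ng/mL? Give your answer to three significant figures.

4.17 ng/mL

Step 1: 25-fold → factor 25
Step 2: 4-fold → factor 4
Step 3: 6-fold → factor 6
Overall dilution factor = 25 × 4 × 6 = 600
Final = 2.50 μg/mL / 600 = 0.004167 μg/mL = 4.17 ng/mL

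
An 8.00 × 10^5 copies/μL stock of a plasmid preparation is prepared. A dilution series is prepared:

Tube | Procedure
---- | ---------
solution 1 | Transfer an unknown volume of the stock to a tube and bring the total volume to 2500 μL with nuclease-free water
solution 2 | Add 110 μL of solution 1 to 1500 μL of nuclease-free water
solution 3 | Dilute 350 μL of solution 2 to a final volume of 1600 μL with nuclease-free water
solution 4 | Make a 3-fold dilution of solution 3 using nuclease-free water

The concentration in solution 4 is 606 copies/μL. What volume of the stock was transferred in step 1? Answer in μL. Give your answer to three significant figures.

Step 1: v brought to 2500 μL → factor = 2500 μL/v
Step 2: 110 μL + 1500 μL = 1610 μL total → factor 1610/110 = 14.636
Step 3: 350 μL brought to 1600 μL → factor 1600/350 = 4.5714
Step 4: 3-fold → factor 3
Product of known-step factors = 200.73
Overall factor = 8.00 × 10^5 copies/μL / (606 copies/μL) = 1320.1
Step-1 factor = 1320.1 / 200.73 = 6.5767
v = 2500 μL / 6.5767 = 380 μL

380 μL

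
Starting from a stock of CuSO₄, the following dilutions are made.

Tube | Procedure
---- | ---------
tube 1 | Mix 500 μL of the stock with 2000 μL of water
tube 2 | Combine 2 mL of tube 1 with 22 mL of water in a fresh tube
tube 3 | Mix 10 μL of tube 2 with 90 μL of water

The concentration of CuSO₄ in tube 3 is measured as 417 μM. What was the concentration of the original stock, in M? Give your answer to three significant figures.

0.250 M

Step 1: 500 μL + 2000 μL = 2500 μL total → factor 2500/500 = 5
Step 2: 2 mL + 22 mL = 24 mL total → factor 24/2 = 12
Step 3: 10 μL + 90 μL = 100 μL total → factor 100/10 = 10
Overall dilution factor = 5 × 12 × 10 = 600
Stock = 417 μM × 600 = 2.502 × 10^5 μM = 0.250 M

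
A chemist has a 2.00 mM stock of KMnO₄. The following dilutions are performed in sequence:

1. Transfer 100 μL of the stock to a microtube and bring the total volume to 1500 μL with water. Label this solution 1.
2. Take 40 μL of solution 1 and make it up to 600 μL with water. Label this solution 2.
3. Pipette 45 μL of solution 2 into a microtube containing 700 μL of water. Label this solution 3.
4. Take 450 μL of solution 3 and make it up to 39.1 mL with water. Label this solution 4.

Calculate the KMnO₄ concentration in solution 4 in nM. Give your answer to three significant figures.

6.18 nM

Step 1: 100 μL brought to 1500 μL → factor 1500/100 = 15
Step 2: 40 μL brought to 600 μL → factor 600/40 = 15
Step 3: 45 μL + 700 μL = 745 μL total → factor 745/45 = 16.556
Step 4: 450 μL brought to 39.1 mL → factor 39100/450 = 86.889
Dilution factor through solution 4 = 15 × 15 × 16.556 × 86.889 = 3.2366 × 10^5
[solution 4] = 2.00 mM / 3.2366 × 10^5 = 6.179 × 10^-6 mM = 6.18 nM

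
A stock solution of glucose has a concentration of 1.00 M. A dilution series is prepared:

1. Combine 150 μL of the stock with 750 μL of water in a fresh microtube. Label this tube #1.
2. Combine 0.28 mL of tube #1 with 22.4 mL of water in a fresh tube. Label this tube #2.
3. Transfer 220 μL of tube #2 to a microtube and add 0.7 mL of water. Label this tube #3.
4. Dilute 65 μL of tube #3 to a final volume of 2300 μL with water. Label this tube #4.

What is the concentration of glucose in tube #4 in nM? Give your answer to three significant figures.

1.39 × 10^4 nM

Step 1: 150 μL + 750 μL = 900 μL total → factor 900/150 = 6
Step 2: 0.28 mL + 22.4 mL = 22.68 mL total → factor 22.68/0.28 = 81
Step 3: 220 μL + 0.7 mL = 920 μL total → factor 920/220 = 4.1818
Step 4: 65 μL brought to 2300 μL → factor 2300/65 = 35.385
Overall dilution factor = 6 × 81 × 4.1818 × 35.385 = 71914
Final = 1.00 M / 71914 = 1.391 × 10^-5 M = 1.39 × 10^4 nM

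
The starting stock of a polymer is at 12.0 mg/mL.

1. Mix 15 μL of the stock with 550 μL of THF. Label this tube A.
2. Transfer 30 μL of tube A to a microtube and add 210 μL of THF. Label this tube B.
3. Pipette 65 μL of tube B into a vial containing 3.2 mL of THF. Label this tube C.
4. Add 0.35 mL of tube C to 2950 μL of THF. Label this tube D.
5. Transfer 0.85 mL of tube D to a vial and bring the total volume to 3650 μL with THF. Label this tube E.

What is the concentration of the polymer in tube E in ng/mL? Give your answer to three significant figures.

Step 1: 15 μL + 550 μL = 565 μL total → factor 565/15 = 37.667
Step 2: 30 μL + 210 μL = 240 μL total → factor 240/30 = 8
Step 3: 65 μL + 3.2 mL = 3265 μL total → factor 3265/65 = 50.231
Step 4: 0.35 mL + 2950 μL = 3.3 mL total → factor 3.3/0.35 = 9.4286
Step 5: 0.85 mL brought to 3650 μL → factor 3.65/0.85 = 4.2941
Overall dilution factor = 37.667 × 8 × 50.231 × 9.4286 × 4.2941 = 6.1283 × 10^5
Final = 12.0 mg/mL / 6.1283 × 10^5 = 1.958 × 10^-5 mg/mL = 19.6 ng/mL

19.6 ng/mL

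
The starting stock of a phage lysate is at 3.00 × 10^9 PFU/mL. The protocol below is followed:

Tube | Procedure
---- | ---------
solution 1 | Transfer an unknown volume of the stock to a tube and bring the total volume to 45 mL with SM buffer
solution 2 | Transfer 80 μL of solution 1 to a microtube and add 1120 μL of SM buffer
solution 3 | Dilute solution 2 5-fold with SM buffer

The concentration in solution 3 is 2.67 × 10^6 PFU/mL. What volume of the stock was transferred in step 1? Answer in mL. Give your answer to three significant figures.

3.00 mL

Step 1: v brought to 45 mL → factor = 45 mL/v
Step 2: 80 μL + 1120 μL = 1200 μL total → factor 1200/80 = 15
Step 3: 5-fold → factor 5
Product of known-step factors = 75
Overall factor = 3.00 × 10^9 PFU/mL / (2.67 × 10^6 PFU/mL) = 1123.6
Step-1 factor = 1123.6 / 75 = 14.981
v = 45 mL / 14.981 = 3.00 mL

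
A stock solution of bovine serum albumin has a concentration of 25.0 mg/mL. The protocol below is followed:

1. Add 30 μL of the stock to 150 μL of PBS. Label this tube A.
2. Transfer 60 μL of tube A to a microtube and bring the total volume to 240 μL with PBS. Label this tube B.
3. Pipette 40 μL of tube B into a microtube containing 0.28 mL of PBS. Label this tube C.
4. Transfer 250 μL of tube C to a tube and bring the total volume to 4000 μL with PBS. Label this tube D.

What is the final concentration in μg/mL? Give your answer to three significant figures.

8.14 μg/mL

Step 1: 30 μL + 150 μL = 180 μL total → factor 180/30 = 6
Step 2: 60 μL brought to 240 μL → factor 240/60 = 4
Step 3: 40 μL + 0.28 mL = 320 μL total → factor 320/40 = 8
Step 4: 250 μL brought to 4000 μL → factor 4000/250 = 16
Overall dilution factor = 6 × 4 × 8 × 16 = 3072
Final = 25.0 mg/mL / 3072 = 0.008138 mg/mL = 8.14 μg/mL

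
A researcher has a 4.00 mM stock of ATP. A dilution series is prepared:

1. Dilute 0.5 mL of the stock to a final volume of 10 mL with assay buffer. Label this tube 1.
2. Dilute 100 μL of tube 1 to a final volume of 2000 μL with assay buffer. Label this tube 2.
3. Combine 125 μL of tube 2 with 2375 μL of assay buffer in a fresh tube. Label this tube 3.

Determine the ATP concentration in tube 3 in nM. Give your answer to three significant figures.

500 nM

Step 1: 0.5 mL brought to 10 mL → factor 10/0.5 = 20
Step 2: 100 μL brought to 2000 μL → factor 2000/100 = 20
Step 3: 125 μL + 2375 μL = 2500 μL total → factor 2500/125 = 20
Overall dilution factor = 20 × 20 × 20 = 8000
Final = 4.00 mM / 8000 = 0.0005000 mM = 500 nM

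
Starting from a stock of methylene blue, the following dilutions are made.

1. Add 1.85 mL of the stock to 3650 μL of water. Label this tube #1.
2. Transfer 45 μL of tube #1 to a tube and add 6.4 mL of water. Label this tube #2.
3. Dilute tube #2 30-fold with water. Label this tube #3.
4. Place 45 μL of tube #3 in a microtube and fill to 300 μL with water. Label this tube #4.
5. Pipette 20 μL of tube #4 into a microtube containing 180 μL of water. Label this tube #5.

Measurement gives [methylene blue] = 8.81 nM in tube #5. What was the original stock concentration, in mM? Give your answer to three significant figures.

Step 1: 1.85 mL + 3650 μL = 5.5 mL total → factor 5.5/1.85 = 2.973
Step 2: 45 μL + 6.4 mL = 6445 μL total → factor 6445/45 = 143.22
Step 3: 30-fold → factor 30
Step 4: 45 μL brought to 300 μL → factor 300/45 = 6.6667
Step 5: 20 μL + 180 μL = 200 μL total → factor 200/20 = 10
Overall dilution factor = 2.973 × 143.22 × 30 × 6.6667 × 10 = 8.5159 × 10^5
Stock = 8.81 nM × 8.5159 × 10^5 = 7.503 × 10^6 nM = 7.50 mM

7.50 mM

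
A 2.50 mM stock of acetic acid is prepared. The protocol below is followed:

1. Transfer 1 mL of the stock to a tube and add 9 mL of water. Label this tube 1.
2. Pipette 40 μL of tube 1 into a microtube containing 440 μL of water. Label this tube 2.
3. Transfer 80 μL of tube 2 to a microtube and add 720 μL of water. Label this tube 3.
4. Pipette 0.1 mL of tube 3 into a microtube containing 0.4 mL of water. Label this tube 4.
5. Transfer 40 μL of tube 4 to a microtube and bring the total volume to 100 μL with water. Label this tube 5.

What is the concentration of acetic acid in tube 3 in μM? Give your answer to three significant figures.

Step 1: 1 mL + 9 mL = 10 mL total → factor 10/1 = 10
Step 2: 40 μL + 440 μL = 480 μL total → factor 480/40 = 12
Step 3: 80 μL + 720 μL = 800 μL total → factor 800/80 = 10
Dilution factor through tube 3 = 10 × 12 × 10 = 1200
[tube 3] = 2.50 mM / 1200 = 0.002083 mM = 2.08 μM

2.08 μM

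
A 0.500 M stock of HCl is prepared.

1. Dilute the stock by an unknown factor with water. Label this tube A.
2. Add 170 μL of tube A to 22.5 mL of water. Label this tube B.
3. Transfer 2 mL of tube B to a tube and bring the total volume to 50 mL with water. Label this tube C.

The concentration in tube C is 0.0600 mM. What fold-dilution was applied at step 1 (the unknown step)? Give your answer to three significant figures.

Step 1: unknown factor x
Step 2: 170 μL + 22.5 mL = 22670 μL total → factor 22670/170 = 133.35
Step 3: 2 mL brought to 50 mL → factor 50/2 = 25
Product of known-step factors = 3333.8
Overall factor = 0.500 M / (0.0600 mM) = 8333.3
x = 8333.3 / 3333.8 = 2.50

2.50-fold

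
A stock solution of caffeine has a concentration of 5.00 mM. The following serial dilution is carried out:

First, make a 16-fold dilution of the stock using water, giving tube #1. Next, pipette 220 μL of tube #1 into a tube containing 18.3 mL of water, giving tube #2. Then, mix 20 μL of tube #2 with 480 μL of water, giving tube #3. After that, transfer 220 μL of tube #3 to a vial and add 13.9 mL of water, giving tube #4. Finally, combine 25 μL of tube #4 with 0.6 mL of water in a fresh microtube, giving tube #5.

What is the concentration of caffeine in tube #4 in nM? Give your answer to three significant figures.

2.31 nM

Step 1: 16-fold → factor 16
Step 2: 220 μL + 18.3 mL = 18520 μL total → factor 18520/220 = 84.182
Step 3: 20 μL + 480 μL = 500 μL total → factor 500/20 = 25
Step 4: 220 μL + 13.9 mL = 14120 μL total → factor 14120/220 = 64.182
Dilution factor through tube #4 = 16 × 84.182 × 25 × 64.182 = 2.1612 × 10^6
[tube #4] = 5.00 mM / 2.1612 × 10^6 = 2.314 × 10^-6 mM = 2.31 nM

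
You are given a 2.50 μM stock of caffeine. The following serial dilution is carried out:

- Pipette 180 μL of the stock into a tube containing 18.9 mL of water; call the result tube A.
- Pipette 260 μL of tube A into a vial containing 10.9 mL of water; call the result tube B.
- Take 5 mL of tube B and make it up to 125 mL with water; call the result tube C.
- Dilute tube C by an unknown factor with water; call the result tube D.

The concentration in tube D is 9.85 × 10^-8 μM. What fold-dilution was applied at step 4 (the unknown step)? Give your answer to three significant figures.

223-fold

Step 1: 180 μL + 18.9 mL = 19080 μL total → factor 19080/180 = 106
Step 2: 260 μL + 10.9 mL = 11160 μL total → factor 11160/260 = 42.923
Step 3: 5 mL brought to 125 mL → factor 125/5 = 25
Step 4: unknown factor x
Product of known-step factors = 1.1375 × 10^5
Overall factor = 2.50 μM / (9.85 × 10^-8 μM) = 2.5381 × 10^7
x = 2.5381 × 10^7 / 1.1375 × 10^5 = 223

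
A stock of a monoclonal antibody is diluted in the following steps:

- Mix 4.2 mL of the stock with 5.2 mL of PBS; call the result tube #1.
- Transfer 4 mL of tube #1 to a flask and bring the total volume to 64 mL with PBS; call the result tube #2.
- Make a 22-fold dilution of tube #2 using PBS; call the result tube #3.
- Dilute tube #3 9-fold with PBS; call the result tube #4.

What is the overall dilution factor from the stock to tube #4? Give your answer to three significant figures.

Step 1: 4.2 mL + 5.2 mL = 9.4 mL total → factor 9.4/4.2 = 2.2381
Step 2: 4 mL brought to 64 mL → factor 64/4 = 16
Step 3: 22-fold → factor 22
Step 4: 9-fold → factor 9
Overall dilution factor = 2.2381 × 16 × 22 × 9 = 7090.3

7.09 × 10^3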